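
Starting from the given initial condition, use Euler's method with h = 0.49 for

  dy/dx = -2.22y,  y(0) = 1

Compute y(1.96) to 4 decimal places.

Euler: y_{n+1} = y_n + h·f(x_n, y_n).
x=0.000000, y=1.000000: f=-2.220000 → y ← 1.000000 + 0.49·(-2.220000) = -0.087800
x=0.490000, y=-0.087800: f=0.194916 → y ← -0.087800 + 0.49·0.194916 = 0.007709
x=0.980000, y=0.007709: f=-0.017114 → y ← 0.007709 + 0.49·(-0.017114) = -0.000677
x=1.470000, y=-0.000677: f=0.001503 → y ← -0.000677 + 0.49·0.001503 = 0.000059
y(1.96) ≈ 0.0001

0.0001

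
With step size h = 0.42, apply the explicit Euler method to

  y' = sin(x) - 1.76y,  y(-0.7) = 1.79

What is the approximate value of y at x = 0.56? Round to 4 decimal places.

Euler: y_{n+1} = y_n + h·f(x_n, y_n).
x=-0.700000, y=1.790000: f=-3.794618 → y ← 1.790000 + 0.42·(-3.794618) = 0.196261
x=-0.280000, y=0.196261: f=-0.621774 → y ← 0.196261 + 0.42·(-0.621774) = -0.064885
x=0.140000, y=-0.064885: f=0.253740 → y ← -0.064885 + 0.42·0.253740 = 0.041686
y(0.56) ≈ 0.0417

0.0417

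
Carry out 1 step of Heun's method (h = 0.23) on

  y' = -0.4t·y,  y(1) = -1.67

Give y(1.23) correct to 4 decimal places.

Heun: k1 = f(t_n, y_n); k2 = f(t_n + h, y_n + h·k1); y_{n+1} = y_n + (h/2)·(k1 + k2).
t=1.000000, y=-1.670000:
  k1 = f(1.000000, -1.670000) = 0.668000
  k2 = f(1.230000, -1.516360) = 0.746049
  y ← -1.670000 + (0.23/2)·(0.668000 + 0.746049) = -1.507384
y(1.23) ≈ -1.5074

-1.5074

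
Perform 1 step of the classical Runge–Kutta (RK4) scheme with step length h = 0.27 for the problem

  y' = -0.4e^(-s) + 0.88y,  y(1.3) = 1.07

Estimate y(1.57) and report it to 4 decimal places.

1.3277

RK4: k1 = f(s_n, y_n); k2 = f(s_n + h/2, y_n + (h/2)·k1); k3 = f(s_n + h/2, y_n + (h/2)·k2); k4 = f(s_n + h, y_n + h·k3); y_{n+1} = y_n + (h/6)·(k1 + 2k2 + 2k3 + k4).
s=1.300000, y=1.070000:
  k1 = f(1.300000, 1.070000) = 0.832587
  k2 = f(1.435000, 1.182399) = 0.945265
  k3 = f(1.435000, 1.197611) = 0.958651
  k4 = f(1.570000, 1.328836) = 1.086157
  y ← 1.070000 + (0.27/6)·(k1 + 2k2 + 2k3 + k4) = 1.327696
y(1.57) ≈ 1.3277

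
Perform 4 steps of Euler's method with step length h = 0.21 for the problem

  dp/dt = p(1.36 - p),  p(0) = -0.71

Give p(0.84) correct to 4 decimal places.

Euler: p_{n+1} = p_n + h·f(t_n, p_n).
t=0.000000, p=-0.710000: f=-1.469700 → p ← -0.710000 + 0.21·(-1.469700) = -1.018637
t=0.210000, p=-1.018637: f=-2.422968 → p ← -1.018637 + 0.21·(-2.422968) = -1.527460
t=0.420000, p=-1.527460: f=-4.410481 → p ← -1.527460 + 0.21·(-4.410481) = -2.453661
t=0.630000, p=-2.453661: f=-9.357432 → p ← -2.453661 + 0.21·(-9.357432) = -4.418722
p(0.84) ≈ -4.4187

-4.4187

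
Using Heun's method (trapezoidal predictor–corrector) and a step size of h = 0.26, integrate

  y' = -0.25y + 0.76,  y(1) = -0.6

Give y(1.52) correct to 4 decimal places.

-0.1566

Heun: k1 = f(x_n, y_n); k2 = f(x_n + h, y_n + h·k1); y_{n+1} = y_n + (h/2)·(k1 + k2).
x=1.000000, y=-0.600000:
  k1 = f(1.000000, -0.600000) = 0.910000
  k2 = f(1.260000, -0.363400) = 0.850850
  y ← -0.600000 + (0.26/2)·(0.910000 + 0.850850) = -0.371089
x=1.260000, y=-0.371089:
  k1 = f(1.260000, -0.371089) = 0.852772
  k2 = f(1.520000, -0.149369) = 0.797342
  y ← -0.371089 + (0.26/2)·(0.852772 + 0.797342) = -0.156575
y(1.52) ≈ -0.1566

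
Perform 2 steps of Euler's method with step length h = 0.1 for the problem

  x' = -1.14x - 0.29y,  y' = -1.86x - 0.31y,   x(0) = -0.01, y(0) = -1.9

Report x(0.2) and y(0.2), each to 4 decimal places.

Euler on (x,y): x_{n+1} = x_n + h·x', y_{n+1} = y_n + h·y'.
0.000000: (-0.010000, -1.900000); f=(0.562400, 0.607600) → (0.046240, -1.839240)
0.100000: (0.046240, -1.839240); f=(0.480666, 0.484158) → (0.094307, -1.790824)
(x(0.2), y(0.2)) ≈ (0.0943, -1.7908)

0.0943, -1.7908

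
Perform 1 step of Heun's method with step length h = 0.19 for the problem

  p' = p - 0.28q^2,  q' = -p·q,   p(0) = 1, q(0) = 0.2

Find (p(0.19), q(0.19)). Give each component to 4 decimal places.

Heun on (p,q): k1 = f(t_n, state_n); k2 = f(t_n + h, state_n + h·k1); state_{n+1} = state_n + (h/2)·(k1 + k2).
0.000000: (1.000000, 0.200000)
  k1 = (0.988800, -0.200000)
  predictor → (1.187872, 0.162000)
  k2 = (1.180524, -0.192435)
  → (1.206086, 0.162719)
(p(0.19), q(0.19)) ≈ (1.2061, 0.1627)

1.2061, 0.1627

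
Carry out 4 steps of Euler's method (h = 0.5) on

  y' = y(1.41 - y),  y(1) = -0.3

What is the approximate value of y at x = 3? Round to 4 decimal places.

-7.3490

Euler: y_{n+1} = y_n + h·f(x_n, y_n).
x=1.000000, y=-0.300000: f=-0.513000 → y ← -0.300000 + 0.5·(-0.513000) = -0.556500
x=1.500000, y=-0.556500: f=-1.094357 → y ← -0.556500 + 0.5·(-1.094357) = -1.103679
x=2.000000, y=-1.103679: f=-2.774293 → y ← -1.103679 + 0.5·(-2.774293) = -2.490825
x=2.500000, y=-2.490825: f=-9.716274 → y ← -2.490825 + 0.5·(-9.716274) = -7.348963
y(3) ≈ -7.3490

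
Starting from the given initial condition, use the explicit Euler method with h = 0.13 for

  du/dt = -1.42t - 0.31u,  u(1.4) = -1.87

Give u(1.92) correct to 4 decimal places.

Euler: u_{n+1} = u_n + h·f(t_n, u_n).
t=1.400000, u=-1.870000: f=-1.408300 → u ← -1.870000 + 0.13·(-1.408300) = -2.053079
t=1.530000, u=-2.053079: f=-1.536146 → u ← -2.053079 + 0.13·(-1.536146) = -2.252778
t=1.660000, u=-2.252778: f=-1.658839 → u ← -2.252778 + 0.13·(-1.658839) = -2.468427
t=1.790000, u=-2.468427: f=-1.776588 → u ← -2.468427 + 0.13·(-1.776588) = -2.699383
u(1.92) ≈ -2.6994

-2.6994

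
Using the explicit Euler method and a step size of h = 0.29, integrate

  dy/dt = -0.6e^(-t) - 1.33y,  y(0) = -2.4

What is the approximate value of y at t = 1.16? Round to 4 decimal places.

Euler: y_{n+1} = y_n + h·f(t_n, y_n).
t=0.000000, y=-2.400000: f=2.592000 → y ← -2.400000 + 0.29·2.592000 = -1.648320
t=0.290000, y=-1.648320: f=1.743307 → y ← -1.648320 + 0.29·1.743307 = -1.142761
t=0.580000, y=-1.142761: f=1.183933 → y ← -1.142761 + 0.29·1.183933 = -0.799420
t=0.870000, y=-0.799420: f=0.811858 → y ← -0.799420 + 0.29·0.811858 = -0.563981
y(1.16) ≈ -0.5640

-0.5640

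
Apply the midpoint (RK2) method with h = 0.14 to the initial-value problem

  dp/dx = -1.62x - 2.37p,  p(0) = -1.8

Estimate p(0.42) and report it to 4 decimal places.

-0.7888

Midpoint: k1 = f(x_n, p_n); k2 = f(x_n + h/2, p_n + (h/2)·k1); p_{n+1} = p_n + h·k2.
x=0.000000, p=-1.800000:
  k1 = f(0.000000, -1.800000) = 4.266000
  k2 = f(0.070000, -1.501380) = 3.444871
  p ← -1.800000 + 0.14·3.444871 = -1.317718
x=0.140000, p=-1.317718:
  k1 = f(0.140000, -1.317718) = 2.896192
  k2 = f(0.210000, -1.114985) = 2.302314
  p ← -1.317718 + 0.14·2.302314 = -0.995394
x=0.280000, p=-0.995394:
  k1 = f(0.280000, -0.995394) = 1.905484
  k2 = f(0.350000, -0.862010) = 1.475964
  p ← -0.995394 + 0.14·1.475964 = -0.788759
p(0.42) ≈ -0.7888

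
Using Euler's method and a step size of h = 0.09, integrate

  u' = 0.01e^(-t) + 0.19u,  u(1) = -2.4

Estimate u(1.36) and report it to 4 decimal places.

Euler: u_{n+1} = u_n + h·f(t_n, u_n).
t=1.000000, u=-2.400000: f=-0.452321 → u ← -2.400000 + 0.09·(-0.452321) = -2.440709
t=1.090000, u=-2.440709: f=-0.460373 → u ← -2.440709 + 0.09·(-0.460373) = -2.482142
t=1.180000, u=-2.482142: f=-0.468534 → u ← -2.482142 + 0.09·(-0.468534) = -2.524311
t=1.270000, u=-2.524311: f=-0.476811 → u ← -2.524311 + 0.09·(-0.476811) = -2.567223
u(1.36) ≈ -2.5672

-2.5672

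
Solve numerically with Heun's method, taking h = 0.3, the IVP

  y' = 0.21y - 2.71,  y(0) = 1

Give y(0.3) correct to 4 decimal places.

0.2264

Heun: k1 = f(s_n, y_n); k2 = f(s_n + h, y_n + h·k1); y_{n+1} = y_n + (h/2)·(k1 + k2).
s=0.000000, y=1.000000:
  k1 = f(0.000000, 1.000000) = -2.500000
  k2 = f(0.300000, 0.250000) = -2.657500
  y ← 1.000000 + (0.3/2)·(-2.500000 + (-2.657500)) = 0.226375
y(0.3) ≈ 0.2264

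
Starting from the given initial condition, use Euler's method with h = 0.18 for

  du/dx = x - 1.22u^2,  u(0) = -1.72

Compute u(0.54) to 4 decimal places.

-6.3050

Euler: u_{n+1} = u_n + h·f(x_n, u_n).
x=0.000000, u=-1.720000: f=-3.609248 → u ← -1.720000 + 0.18·(-3.609248) = -2.369665
x=0.180000, u=-2.369665: f=-6.670679 → u ← -2.369665 + 0.18·(-6.670679) = -3.570387
x=0.360000, u=-3.570387: f=-15.192148 → u ← -3.570387 + 0.18·(-15.192148) = -6.304973
u(0.54) ≈ -6.3050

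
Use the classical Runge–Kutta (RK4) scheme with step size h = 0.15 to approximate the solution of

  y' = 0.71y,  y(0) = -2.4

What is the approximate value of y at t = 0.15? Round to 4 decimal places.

-2.6697

RK4: k1 = f(t_n, y_n); k2 = f(t_n + h/2, y_n + (h/2)·k1); k3 = f(t_n + h/2, y_n + (h/2)·k2); k4 = f(t_n + h, y_n + h·k3); y_{n+1} = y_n + (h/6)·(k1 + 2k2 + 2k3 + k4).
t=0.000000, y=-2.400000:
  k1 = f(0.000000, -2.400000) = -1.704000
  k2 = f(0.075000, -2.527800) = -1.794738
  k3 = f(0.075000, -2.534605) = -1.799570
  k4 = f(0.150000, -2.669935) = -1.895654
  y ← -2.400000 + (0.15/6)·(k1 + 2k2 + 2k3 + k4) = -2.669707
y(0.15) ≈ -2.6697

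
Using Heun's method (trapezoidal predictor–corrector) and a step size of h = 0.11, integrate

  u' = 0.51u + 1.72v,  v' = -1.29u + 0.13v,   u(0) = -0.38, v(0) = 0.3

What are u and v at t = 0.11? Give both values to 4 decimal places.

-0.3381, 0.3561

Heun on (u,v): k1 = f(t_n, state_n); k2 = f(t_n + h, state_n + h·k1); state_{n+1} = state_n + (h/2)·(k1 + k2).
0.000000: (-0.380000, 0.300000)
  k1 = (0.322200, 0.529200)
  predictor → (-0.344558, 0.358212)
  k2 = (0.440400, 0.491047)
  → (-0.338057, 0.356114)
(u(0.11), v(0.11)) ≈ (-0.3381, 0.3561)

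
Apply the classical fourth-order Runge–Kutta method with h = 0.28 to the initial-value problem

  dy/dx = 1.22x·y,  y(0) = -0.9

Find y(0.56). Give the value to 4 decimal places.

-1.0897

RK4: k1 = f(x_n, y_n); k2 = f(x_n + h/2, y_n + (h/2)·k1); k3 = f(x_n + h/2, y_n + (h/2)·k2); k4 = f(x_n + h, y_n + h·k3); y_{n+1} = y_n + (h/6)·(k1 + 2k2 + 2k3 + k4).
x=0.000000, y=-0.900000:
  k1 = f(0.000000, -0.900000) = 0.000000
  k2 = f(0.140000, -0.900000) = -0.153720
  k3 = f(0.140000, -0.921521) = -0.157396
  k4 = f(0.280000, -0.944071) = -0.322495
  y ← -0.900000 + (0.28/6)·(k1 + 2k2 + 2k3 + k4) = -0.944087
x=0.280000, y=-0.944087:
  k1 = f(0.280000, -0.944087) = -0.322500
  k2 = f(0.420000, -0.989237) = -0.506885
  k3 = f(0.420000, -1.015051) = -0.520112
  k4 = f(0.560000, -1.089719) = -0.744496
  y ← -0.944087 + (0.28/6)·(k1 + 2k2 + 2k3 + k4) = -1.089733
y(0.56) ≈ -1.0897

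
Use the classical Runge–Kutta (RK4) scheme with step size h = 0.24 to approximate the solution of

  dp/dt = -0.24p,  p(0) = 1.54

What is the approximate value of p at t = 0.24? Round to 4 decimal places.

RK4: k1 = f(t_n, p_n); k2 = f(t_n + h/2, p_n + (h/2)·k1); k3 = f(t_n + h/2, p_n + (h/2)·k2); k4 = f(t_n + h, p_n + h·k3); p_{n+1} = p_n + (h/6)·(k1 + 2k2 + 2k3 + k4).
t=0.000000, p=1.540000:
  k1 = f(0.000000, 1.540000) = -0.369600
  k2 = f(0.120000, 1.495648) = -0.358956
  k3 = f(0.120000, 1.496925) = -0.359262
  k4 = f(0.240000, 1.453777) = -0.348907
  p ← 1.540000 + (0.24/6)·(k1 + 2k2 + 2k3 + k4) = 1.453802
p(0.24) ≈ 1.4538

1.4538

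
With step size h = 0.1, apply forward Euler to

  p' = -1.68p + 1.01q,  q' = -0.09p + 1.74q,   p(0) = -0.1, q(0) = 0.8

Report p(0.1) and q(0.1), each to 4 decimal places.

Euler on (p,q): p_{n+1} = p_n + h·p', q_{n+1} = q_n + h·q'.
0.000000: (-0.100000, 0.800000); f=(0.976000, 1.401000) → (-0.002400, 0.940100)
(p(0.1), q(0.1)) ≈ (-0.0024, 0.9401)

-0.0024, 0.9401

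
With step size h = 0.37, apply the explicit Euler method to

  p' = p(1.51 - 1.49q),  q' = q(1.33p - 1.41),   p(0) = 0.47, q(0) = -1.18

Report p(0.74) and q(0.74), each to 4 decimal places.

Euler on (p,q): p_{n+1} = p_n + h·p', q_{n+1} = q_n + h·q'.
0.000000: (0.470000, -1.180000); f=(1.536054, 0.926182) → (1.038340, -0.837313)
0.370000: (1.038340, -0.837313); f=(2.863322, 0.024289) → (2.097769, -0.828326)
(p(0.74), q(0.74)) ≈ (2.0978, -0.8283)

2.0978, -0.8283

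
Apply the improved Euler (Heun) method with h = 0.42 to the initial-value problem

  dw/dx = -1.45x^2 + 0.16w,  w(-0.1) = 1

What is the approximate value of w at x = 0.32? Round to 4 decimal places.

1.0350

Heun: k1 = f(x_n, w_n); k2 = f(x_n + h, w_n + h·k1); w_{n+1} = w_n + (h/2)·(k1 + k2).
x=-0.100000, w=1.000000:
  k1 = f(-0.100000, 1.000000) = 0.145500
  k2 = f(0.320000, 1.061110) = 0.021298
  w ← 1.000000 + (0.42/2)·(0.145500 + 0.021298) = 1.035027
w(0.32) ≈ 1.0350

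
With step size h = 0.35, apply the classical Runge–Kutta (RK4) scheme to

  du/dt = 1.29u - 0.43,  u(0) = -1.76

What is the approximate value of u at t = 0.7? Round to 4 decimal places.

-4.8298

RK4: k1 = f(t_n, u_n); k2 = f(t_n + h/2, u_n + (h/2)·k1); k3 = f(t_n + h/2, u_n + (h/2)·k2); k4 = f(t_n + h, u_n + h·k3); u_{n+1} = u_n + (h/6)·(k1 + 2k2 + 2k3 + k4).
t=0.000000, u=-1.760000:
  k1 = f(0.000000, -1.760000) = -2.700400
  k2 = f(0.175000, -2.232570) = -3.310015
  k3 = f(0.175000, -2.339253) = -3.447636
  k4 = f(0.350000, -2.966673) = -4.257008
  u ← -1.760000 + (0.35/6)·(k1 + 2k2 + 2k3 + k4) = -2.954241
t=0.350000, u=-2.954241:
  k1 = f(0.350000, -2.954241) = -4.240971
  k2 = f(0.525000, -3.696411) = -5.198371
  k3 = f(0.525000, -3.863956) = -5.414504
  k4 = f(0.700000, -4.849318) = -6.685620
  u ← -2.954241 + (0.35/6)·(k1 + 2k2 + 2k3 + k4) = -4.829795
u(0.7) ≈ -4.8298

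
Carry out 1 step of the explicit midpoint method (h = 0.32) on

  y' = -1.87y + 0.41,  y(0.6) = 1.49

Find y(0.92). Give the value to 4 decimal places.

0.9571

Midpoint: k1 = f(s_n, y_n); k2 = f(s_n + h/2, y_n + (h/2)·k1); y_{n+1} = y_n + h·k2.
s=0.600000, y=1.490000:
  k1 = f(0.600000, 1.490000) = -2.376300
  k2 = f(0.760000, 1.109792) = -1.665311
  y ← 1.490000 + 0.32·(-1.665311) = 0.957100
y(0.92) ≈ 0.9571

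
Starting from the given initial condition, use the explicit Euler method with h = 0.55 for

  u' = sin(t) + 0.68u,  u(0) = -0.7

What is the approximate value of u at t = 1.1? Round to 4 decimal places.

Euler: u_{n+1} = u_n + h·f(t_n, u_n).
t=0.000000, u=-0.700000: f=-0.476000 → u ← -0.700000 + 0.55·(-0.476000) = -0.961800
t=0.550000, u=-0.961800: f=-0.131337 → u ← -0.961800 + 0.55·(-0.131337) = -1.034035
u(1.1) ≈ -1.0340

-1.0340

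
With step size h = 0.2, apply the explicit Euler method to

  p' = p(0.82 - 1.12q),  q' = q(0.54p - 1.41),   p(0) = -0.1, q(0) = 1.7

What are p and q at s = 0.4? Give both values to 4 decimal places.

Euler on (p,q): p_{n+1} = p_n + h·p', q_{n+1} = q_n + h·q'.
0.000000: (-0.100000, 1.700000); f=(0.108400, -2.488800) → (-0.078320, 1.202240)
0.200000: (-0.078320, 1.202240); f=(0.041236, -1.746004) → (-0.070073, 0.853039)
(p(0.4), q(0.4)) ≈ (-0.0701, 0.8530)

-0.0701, 0.8530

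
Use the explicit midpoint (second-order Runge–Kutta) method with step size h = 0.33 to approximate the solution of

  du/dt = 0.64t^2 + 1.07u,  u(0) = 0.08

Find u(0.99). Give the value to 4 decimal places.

Midpoint: k1 = f(t_n, u_n); k2 = f(t_n + h/2, u_n + (h/2)·k1); u_{n+1} = u_n + h·k2.
t=0.000000, u=0.080000:
  k1 = f(0.000000, 0.080000) = 0.085600
  k2 = f(0.165000, 0.094124) = 0.118137
  u ← 0.080000 + 0.33·0.118137 = 0.118985
t=0.330000, u=0.118985:
  k1 = f(0.330000, 0.118985) = 0.197010
  k2 = f(0.495000, 0.151492) = 0.318912
  u ← 0.118985 + 0.33·0.318912 = 0.224226
t=0.660000, u=0.224226:
  k1 = f(0.660000, 0.224226) = 0.518706
  k2 = f(0.825000, 0.309813) = 0.767099
  u ← 0.224226 + 0.33·0.767099 = 0.477369
u(0.99) ≈ 0.4774

0.4774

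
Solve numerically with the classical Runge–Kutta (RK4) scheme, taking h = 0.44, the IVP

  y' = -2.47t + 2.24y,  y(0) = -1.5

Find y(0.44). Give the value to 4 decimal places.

RK4: k1 = f(t_n, y_n); k2 = f(t_n + h/2, y_n + (h/2)·k1); k3 = f(t_n + h/2, y_n + (h/2)·k2); k4 = f(t_n + h, y_n + h·k3); y_{n+1} = y_n + (h/6)·(k1 + 2k2 + 2k3 + k4).
t=0.000000, y=-1.500000:
  k1 = f(0.000000, -1.500000) = -3.360000
  k2 = f(0.220000, -2.239200) = -5.559208
  k3 = f(0.220000, -2.723026) = -6.642978
  k4 = f(0.440000, -4.422910) = -10.994119
  y ← -1.500000 + (0.44/6)·(k1 + 2k2 + 2k3 + k4) = -4.342289
y(0.44) ≈ -4.3423

-4.3423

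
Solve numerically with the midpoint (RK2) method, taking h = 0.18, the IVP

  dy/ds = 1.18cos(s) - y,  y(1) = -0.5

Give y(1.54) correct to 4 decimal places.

Midpoint: k1 = f(s_n, y_n); k2 = f(s_n + h/2, y_n + (h/2)·k1); y_{n+1} = y_n + h·k2.
s=1.000000, y=-0.500000:
  k1 = f(1.000000, -0.500000) = 1.137557
  k2 = f(1.090000, -0.397620) = 0.943353
  y ← -0.500000 + 0.18·0.943353 = -0.330197
s=1.180000, y=-0.330197:
  k1 = f(1.180000, -0.330197) = 0.779688
  k2 = f(1.270000, -0.260025) = 0.609636
  y ← -0.330197 + 0.18·0.609636 = -0.220462
s=1.360000, y=-0.220462:
  k1 = f(1.360000, -0.220462) = 0.467364
  k2 = f(1.450000, -0.178399) = 0.320593
  y ← -0.220462 + 0.18·0.320593 = -0.162755
y(1.54) ≈ -0.1628

-0.1628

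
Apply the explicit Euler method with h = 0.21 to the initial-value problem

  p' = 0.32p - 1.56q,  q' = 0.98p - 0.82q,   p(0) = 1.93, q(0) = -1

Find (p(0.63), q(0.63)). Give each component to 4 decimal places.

Euler on (p,q): p_{n+1} = p_n + h·p', q_{n+1} = q_n + h·q'.
0.000000: (1.930000, -1.000000); f=(2.177600, 2.711400) → (2.387296, -0.430606)
0.210000: (2.387296, -0.430606); f=(1.435680, 2.692647) → (2.688789, 0.134850)
0.420000: (2.688789, 0.134850); f=(0.650047, 2.524436) → (2.825299, 0.664981)
(p(0.63), q(0.63)) ≈ (2.8253, 0.6650)

2.8253, 0.6650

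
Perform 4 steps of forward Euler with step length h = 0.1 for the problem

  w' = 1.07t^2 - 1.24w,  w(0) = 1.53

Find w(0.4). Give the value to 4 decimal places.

0.9152

Euler: w_{n+1} = w_n + h·f(t_n, w_n).
t=0.000000, w=1.530000: f=-1.897200 → w ← 1.530000 + 0.1·(-1.897200) = 1.340280
t=0.100000, w=1.340280: f=-1.651247 → w ← 1.340280 + 0.1·(-1.651247) = 1.175155
t=0.200000, w=1.175155: f=-1.414393 → w ← 1.175155 + 0.1·(-1.414393) = 1.033716
t=0.300000, w=1.033716: f=-1.185508 → w ← 1.033716 + 0.1·(-1.185508) = 0.915165
w(0.4) ≈ 0.9152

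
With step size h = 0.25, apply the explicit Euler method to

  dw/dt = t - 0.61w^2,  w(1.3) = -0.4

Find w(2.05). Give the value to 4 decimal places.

0.7241

Euler: w_{n+1} = w_n + h·f(t_n, w_n).
t=1.300000, w=-0.400000: f=1.202400 → w ← -0.400000 + 0.25·1.202400 = -0.099400
t=1.550000, w=-0.099400: f=1.543973 → w ← -0.099400 + 0.25·1.543973 = 0.286593
t=1.800000, w=0.286593: f=1.749897 → w ← 0.286593 + 0.25·1.749897 = 0.724068
w(2.05) ≈ 0.7241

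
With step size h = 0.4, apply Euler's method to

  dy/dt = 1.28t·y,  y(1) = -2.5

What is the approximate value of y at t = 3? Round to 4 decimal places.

Euler: y_{n+1} = y_n + h·f(t_n, y_n).
t=1.000000, y=-2.500000: f=-3.200000 → y ← -2.500000 + 0.4·(-3.200000) = -3.780000
t=1.400000, y=-3.780000: f=-6.773760 → y ← -3.780000 + 0.4·(-6.773760) = -6.489504
t=1.800000, y=-6.489504: f=-14.951817 → y ← -6.489504 + 0.4·(-14.951817) = -12.470231
t=2.200000, y=-12.470231: f=-35.116170 → y ← -12.470231 + 0.4·(-35.116170) = -26.516699
t=2.600000, y=-26.516699: f=-88.247574 → y ← -26.516699 + 0.4·(-88.247574) = -61.815729
y(3) ≈ -61.8157

-61.8157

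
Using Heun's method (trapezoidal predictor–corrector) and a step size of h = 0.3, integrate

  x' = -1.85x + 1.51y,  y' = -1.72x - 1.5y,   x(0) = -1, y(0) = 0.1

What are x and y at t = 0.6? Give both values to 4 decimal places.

-0.1517, 0.2837

Heun on (x,y): k1 = f(t_n, state_n); k2 = f(t_n + h, state_n + h·k1); state_{n+1} = state_n + (h/2)·(k1 + k2).
0.000000: (-1.000000, 0.100000)
  k1 = (2.001000, 1.570000)
  predictor → (-0.399700, 0.571000)
  k2 = (1.601655, -0.169016)
  → (-0.459602, 0.310148)
0.300000: (-0.459602, 0.310148)
  k1 = (1.318586, 0.325294)
  predictor → (-0.064026, 0.407736)
  k2 = (0.734129, -0.501479)
  → (-0.151695, 0.283720)
(x(0.6), y(0.6)) ≈ (-0.1517, 0.2837)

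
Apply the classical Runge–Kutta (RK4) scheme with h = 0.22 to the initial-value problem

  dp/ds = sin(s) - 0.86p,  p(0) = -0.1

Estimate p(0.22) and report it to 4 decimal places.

RK4: k1 = f(s_n, p_n); k2 = f(s_n + h/2, p_n + (h/2)·k1); k3 = f(s_n + h/2, p_n + (h/2)·k2); k4 = f(s_n + h, p_n + h·k3); p_{n+1} = p_n + (h/6)·(k1 + 2k2 + 2k3 + k4).
s=0.000000, p=-0.100000:
  k1 = f(0.000000, -0.100000) = 0.086000
  k2 = f(0.110000, -0.090540) = 0.187643
  k3 = f(0.110000, -0.079359) = 0.178027
  k4 = f(0.220000, -0.060834) = 0.270547
  p ← -0.100000 + (0.22/6)·(k1 + 2k2 + 2k3 + k4) = -0.060111
p(0.22) ≈ -0.0601

-0.0601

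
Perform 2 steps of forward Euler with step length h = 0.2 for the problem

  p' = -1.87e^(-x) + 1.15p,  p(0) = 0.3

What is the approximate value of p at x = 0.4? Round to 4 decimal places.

Euler: p_{n+1} = p_n + h·f(x_n, p_n).
x=0.000000, p=0.300000: f=-1.525000 → p ← 0.300000 + 0.2·(-1.525000) = -0.005000
x=0.200000, p=-0.005000: f=-1.536777 → p ← -0.005000 + 0.2·(-1.536777) = -0.312355
p(0.4) ≈ -0.3124

-0.3124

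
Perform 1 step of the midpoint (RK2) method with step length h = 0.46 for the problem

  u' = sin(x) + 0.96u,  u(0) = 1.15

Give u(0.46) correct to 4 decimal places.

Midpoint: k1 = f(x_n, u_n); k2 = f(x_n + h/2, u_n + (h/2)·k1); u_{n+1} = u_n + h·k2.
x=0.000000, u=1.150000:
  k1 = f(0.000000, 1.150000) = 1.104000
  k2 = f(0.230000, 1.403920) = 1.575741
  u ← 1.150000 + 0.46·1.575741 = 1.874841
u(0.46) ≈ 1.8748

1.8748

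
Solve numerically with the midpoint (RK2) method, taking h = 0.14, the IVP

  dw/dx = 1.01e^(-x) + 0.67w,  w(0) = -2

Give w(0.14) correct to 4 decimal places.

Midpoint: k1 = f(x_n, w_n); k2 = f(x_n + h/2, w_n + (h/2)·k1); w_{n+1} = w_n + h·k2.
x=0.000000, w=-2.000000:
  k1 = f(0.000000, -2.000000) = -0.330000
  k2 = f(0.070000, -2.023100) = -0.413759
  w ← -2.000000 + 0.14·(-0.413759) = -2.057926
w(0.14) ≈ -2.0579

-2.0579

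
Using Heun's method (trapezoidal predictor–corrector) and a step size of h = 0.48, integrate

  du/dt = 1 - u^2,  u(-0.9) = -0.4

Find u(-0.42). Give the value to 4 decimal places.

0.0416

Heun: k1 = f(t_n, u_n); k2 = f(t_n + h, u_n + h·k1); u_{n+1} = u_n + (h/2)·(k1 + k2).
t=-0.900000, u=-0.400000:
  k1 = f(-0.900000, -0.400000) = 0.840000
  k2 = f(-0.420000, 0.003200) = 0.999990
  u ← -0.400000 + (0.48/2)·(0.840000 + 0.999990) = 0.041598
u(-0.42) ≈ 0.0416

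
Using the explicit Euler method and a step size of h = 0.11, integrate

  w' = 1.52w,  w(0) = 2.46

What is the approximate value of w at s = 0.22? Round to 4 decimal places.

3.3514

Euler: w_{n+1} = w_n + h·f(s_n, w_n).
s=0.000000, w=2.460000: f=3.739200 → w ← 2.460000 + 0.11·3.739200 = 2.871312
s=0.110000, w=2.871312: f=4.364394 → w ← 2.871312 + 0.11·4.364394 = 3.351395
w(0.22) ≈ 3.3514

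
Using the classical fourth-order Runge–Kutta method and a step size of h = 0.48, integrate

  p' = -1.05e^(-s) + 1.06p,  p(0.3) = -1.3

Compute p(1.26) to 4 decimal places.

-4.4952

RK4: k1 = f(s_n, p_n); k2 = f(s_n + h/2, p_n + (h/2)·k1); k3 = f(s_n + h/2, p_n + (h/2)·k2); k4 = f(s_n + h, p_n + h·k3); p_{n+1} = p_n + (h/6)·(k1 + 2k2 + 2k3 + k4).
s=0.300000, p=-1.300000:
  k1 = f(0.300000, -1.300000) = -2.155859
  k2 = f(0.540000, -1.817406) = -2.538336
  k3 = f(0.540000, -1.909201) = -2.635638
  k4 = f(0.780000, -2.565106) = -3.200339
  p ← -1.300000 + (0.48/6)·(k1 + 2k2 + 2k3 + k4) = -2.556332
s=0.780000, p=-2.556332:
  k1 = f(0.780000, -2.556332) = -3.191038
  k2 = f(1.020000, -3.322181) = -3.900136
  k3 = f(1.020000, -3.492365) = -4.080531
  k4 = f(1.260000, -4.514987) = -5.083723
  p ← -2.556332 + (0.48/6)·(k1 + 2k2 + 2k3 + k4) = -4.495219
p(1.26) ≈ -4.4952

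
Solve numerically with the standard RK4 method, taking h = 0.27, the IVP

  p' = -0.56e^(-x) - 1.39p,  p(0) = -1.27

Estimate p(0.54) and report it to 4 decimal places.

RK4: k1 = f(x_n, p_n); k2 = f(x_n + h/2, p_n + (h/2)·k1); k3 = f(x_n + h/2, p_n + (h/2)·k2); k4 = f(x_n + h, p_n + h·k3); p_{n+1} = p_n + (h/6)·(k1 + 2k2 + 2k3 + k4).
x=0.000000, p=-1.270000:
  k1 = f(0.000000, -1.270000) = 1.205300
  k2 = f(0.135000, -1.107285) = 1.049845
  k3 = f(0.135000, -1.128271) = 1.079016
  k4 = f(0.270000, -0.978666) = 0.932853
  p ← -1.270000 + (0.27/6)·(k1 + 2k2 + 2k3 + k4) = -0.982186
x=0.270000, p=-0.982186:
  k1 = f(0.270000, -0.982186) = 0.937746
  k2 = f(0.405000, -0.855590) = 0.815763
  k3 = f(0.405000, -0.872058) = 0.838653
  k4 = f(0.540000, -0.755749) = 0.724153
  p ← -0.982186 + (0.27/6)·(k1 + 2k2 + 2k3 + k4) = -0.758503
p(0.54) ≈ -0.7585

-0.7585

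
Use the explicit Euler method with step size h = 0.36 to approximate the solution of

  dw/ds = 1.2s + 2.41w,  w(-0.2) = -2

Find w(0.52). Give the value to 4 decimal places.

Euler: w_{n+1} = w_n + h·f(s_n, w_n).
s=-0.200000, w=-2.000000: f=-5.060000 → w ← -2.000000 + 0.36·(-5.060000) = -3.821600
s=0.160000, w=-3.821600: f=-9.018056 → w ← -3.821600 + 0.36·(-9.018056) = -7.068100
w(0.52) ≈ -7.0681

-7.0681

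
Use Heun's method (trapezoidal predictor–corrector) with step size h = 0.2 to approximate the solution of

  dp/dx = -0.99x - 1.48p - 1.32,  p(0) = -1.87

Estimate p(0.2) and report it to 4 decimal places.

Heun: k1 = f(x_n, p_n); k2 = f(x_n + h, p_n + h·k1); p_{n+1} = p_n + (h/2)·(k1 + k2).
x=0.000000, p=-1.870000:
  k1 = f(0.000000, -1.870000) = 1.447600
  k2 = f(0.200000, -1.580480) = 0.821110
  p ← -1.870000 + (0.2/2)·(1.447600 + 0.821110) = -1.643129
p(0.2) ≈ -1.6431

-1.6431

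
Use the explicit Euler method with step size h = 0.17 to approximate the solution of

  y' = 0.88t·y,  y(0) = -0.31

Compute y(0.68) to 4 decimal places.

Euler: y_{n+1} = y_n + h·f(t_n, y_n).
t=0.000000, y=-0.310000: f=0.000000 → y ← -0.310000 + 0.17·0.000000 = -0.310000
t=0.170000, y=-0.310000: f=-0.046376 → y ← -0.310000 + 0.17·(-0.046376) = -0.317884
t=0.340000, y=-0.317884: f=-0.095111 → y ← -0.317884 + 0.17·(-0.095111) = -0.334053
t=0.510000, y=-0.334053: f=-0.149923 → y ← -0.334053 + 0.17·(-0.149923) = -0.359540
y(0.68) ≈ -0.3595

-0.3595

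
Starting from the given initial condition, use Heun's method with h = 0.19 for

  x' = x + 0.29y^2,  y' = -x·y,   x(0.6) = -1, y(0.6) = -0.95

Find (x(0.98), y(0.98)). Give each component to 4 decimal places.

-1.2816, -1.4619

Heun on (x,y): k1 = f(t_n, state_n); k2 = f(t_n + h, state_n + h·k1); state_{n+1} = state_n + (h/2)·(k1 + k2).
0.600000: (-1.000000, -0.950000)
  k1 = (-0.738275, -0.950000)
  predictor → (-1.140272, -1.130500)
  k2 = (-0.769643, -1.289078)
  → (-1.143252, -1.162712)
0.790000: (-1.143252, -1.162712)
  k1 = (-0.751201, -1.329274)
  predictor → (-1.285980, -1.415274)
  k2 = (-0.705110, -1.820015)
  → (-1.281602, -1.461895)
(x(0.98), y(0.98)) ≈ (-1.2816, -1.4619)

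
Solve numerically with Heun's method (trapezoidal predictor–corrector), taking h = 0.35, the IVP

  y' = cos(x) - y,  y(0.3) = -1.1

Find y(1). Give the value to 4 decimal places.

Heun: k1 = f(x_n, y_n); k2 = f(x_n + h, y_n + h·k1); y_{n+1} = y_n + (h/2)·(k1 + k2).
x=0.300000, y=-1.100000:
  k1 = f(0.300000, -1.100000) = 2.055336
  k2 = f(0.650000, -0.380632) = 1.176716
  y ← -1.100000 + (0.35/2)·(2.055336 + 1.176716) = -0.534391
x=0.650000, y=-0.534391:
  k1 = f(0.650000, -0.534391) = 1.330475
  k2 = f(1.000000, -0.068725) = 0.609027
  y ← -0.534391 + (0.35/2)·(1.330475 + 0.609027) = -0.194978
y(1) ≈ -0.1950

-0.1950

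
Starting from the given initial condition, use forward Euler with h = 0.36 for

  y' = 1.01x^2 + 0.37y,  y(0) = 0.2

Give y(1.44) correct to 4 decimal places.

1.0280

Euler: y_{n+1} = y_n + h·f(x_n, y_n).
x=0.000000, y=0.200000: f=0.074000 → y ← 0.200000 + 0.36·0.074000 = 0.226640
x=0.360000, y=0.226640: f=0.214753 → y ← 0.226640 + 0.36·0.214753 = 0.303951
x=0.720000, y=0.303951: f=0.636046 → y ← 0.303951 + 0.36·0.636046 = 0.532928
x=1.080000, y=0.532928: f=1.375247 → y ← 0.532928 + 0.36·1.375247 = 1.028017
y(1.44) ≈ 1.0280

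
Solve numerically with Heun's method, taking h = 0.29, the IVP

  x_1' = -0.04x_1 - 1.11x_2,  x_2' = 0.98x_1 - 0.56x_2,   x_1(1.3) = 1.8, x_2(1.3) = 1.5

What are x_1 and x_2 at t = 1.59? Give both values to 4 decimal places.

1.2561, 1.6746

Heun on (x_1,x_2): k1 = f(t_n, state_n); k2 = f(t_n + h, state_n + h·k1); state_{n+1} = state_n + (h/2)·(k1 + k2).
1.300000: (1.800000, 1.500000)
  k1 = (-1.737000, 0.924000)
  predictor → (1.296270, 1.767960)
  k2 = (-2.014286, 0.280287)
  → (1.256063, 1.674622)
(x_1(1.59), x_2(1.59)) ≈ (1.2561, 1.6746)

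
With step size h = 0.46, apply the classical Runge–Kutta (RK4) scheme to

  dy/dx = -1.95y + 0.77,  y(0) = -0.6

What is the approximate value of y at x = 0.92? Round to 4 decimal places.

0.2260

RK4: k1 = f(x_n, y_n); k2 = f(x_n + h/2, y_n + (h/2)·k1); k3 = f(x_n + h/2, y_n + (h/2)·k2); k4 = f(x_n + h, y_n + h·k3); y_{n+1} = y_n + (h/6)·(k1 + 2k2 + 2k3 + k4).
x=0.000000, y=-0.600000:
  k1 = f(0.000000, -0.600000) = 1.940000
  k2 = f(0.230000, -0.153800) = 1.069910
  k3 = f(0.230000, -0.353921) = 1.460145
  k4 = f(0.460000, 0.071667) = 0.630250
  y ← -0.600000 + (0.46/6)·(k1 + 2k2 + 2k3 + k4) = -0.015006
x=0.460000, y=-0.015006:
  k1 = f(0.460000, -0.015006) = 0.799261
  k2 = f(0.690000, 0.168824) = 0.440793
  k3 = f(0.690000, 0.086377) = 0.601566
  k4 = f(0.920000, 0.261715) = 0.259657
  y ← -0.015006 + (0.46/6)·(k1 + 2k2 + 2k3 + k4) = 0.226006
y(0.92) ≈ 0.2260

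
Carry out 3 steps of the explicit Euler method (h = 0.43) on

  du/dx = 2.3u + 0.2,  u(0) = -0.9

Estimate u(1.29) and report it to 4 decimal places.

Euler: u_{n+1} = u_n + h·f(x_n, u_n).
x=0.000000, u=-0.900000: f=-1.870000 → u ← -0.900000 + 0.43·(-1.870000) = -1.704100
x=0.430000, u=-1.704100: f=-3.719430 → u ← -1.704100 + 0.43·(-3.719430) = -3.303455
x=0.860000, u=-3.303455: f=-7.397946 → u ← -3.303455 + 0.43·(-7.397946) = -6.484572
u(1.29) ≈ -6.4846

-6.4846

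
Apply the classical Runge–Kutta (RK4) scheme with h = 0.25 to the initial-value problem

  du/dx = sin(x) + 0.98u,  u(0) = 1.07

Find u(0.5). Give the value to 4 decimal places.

1.8919

RK4: k1 = f(x_n, u_n); k2 = f(x_n + h/2, u_n + (h/2)·k1); k3 = f(x_n + h/2, u_n + (h/2)·k2); k4 = f(x_n + h, u_n + h·k3); u_{n+1} = u_n + (h/6)·(k1 + 2k2 + 2k3 + k4).
x=0.000000, u=1.070000:
  k1 = f(0.000000, 1.070000) = 1.048600
  k2 = f(0.125000, 1.201075) = 1.301728
  k3 = f(0.125000, 1.232716) = 1.332736
  k4 = f(0.250000, 1.403184) = 1.622524
  u ← 1.070000 + (0.25/6)·(k1 + 2k2 + 2k3 + k4) = 1.400836
x=0.250000, u=1.400836:
  k1 = f(0.250000, 1.400836) = 1.620223
  k2 = f(0.375000, 1.603363) = 1.937569
  k3 = f(0.375000, 1.643032) = 1.976444
  k4 = f(0.500000, 1.894946) = 2.336473
  u ← 1.400836 + (0.25/6)·(k1 + 2k2 + 2k3 + k4) = 1.891866
u(0.5) ≈ 1.8919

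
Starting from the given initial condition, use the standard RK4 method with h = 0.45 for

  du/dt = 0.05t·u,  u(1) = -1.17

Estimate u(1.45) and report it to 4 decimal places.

-1.2027

RK4: k1 = f(t_n, u_n); k2 = f(t_n + h/2, u_n + (h/2)·k1); k3 = f(t_n + h/2, u_n + (h/2)·k2); k4 = f(t_n + h, u_n + h·k3); u_{n+1} = u_n + (h/6)·(k1 + 2k2 + 2k3 + k4).
t=1.000000, u=-1.170000:
  k1 = f(1.000000, -1.170000) = -0.058500
  k2 = f(1.225000, -1.183162) = -0.072469
  k3 = f(1.225000, -1.186305) = -0.072661
  k4 = f(1.450000, -1.202698) = -0.087196
  u ← -1.170000 + (0.45/6)·(k1 + 2k2 + 2k3 + k4) = -1.202697
u(1.45) ≈ -1.2027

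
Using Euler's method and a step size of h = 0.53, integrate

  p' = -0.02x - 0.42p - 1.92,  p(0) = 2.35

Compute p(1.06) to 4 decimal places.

-0.3941

Euler: p_{n+1} = p_n + h·f(x_n, p_n).
x=0.000000, p=2.350000: f=-2.907000 → p ← 2.350000 + 0.53·(-2.907000) = 0.809290
x=0.530000, p=0.809290: f=-2.270502 → p ← 0.809290 + 0.53·(-2.270502) = -0.394076
p(1.06) ≈ -0.3941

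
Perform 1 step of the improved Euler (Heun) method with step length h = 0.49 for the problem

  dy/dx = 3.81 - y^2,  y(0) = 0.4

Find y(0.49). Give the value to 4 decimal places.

Heun: k1 = f(x_n, y_n); k2 = f(x_n + h, y_n + h·k1); y_{n+1} = y_n + (h/2)·(k1 + k2).
x=0.000000, y=0.400000:
  k1 = f(0.000000, 0.400000) = 3.650000
  k2 = f(0.490000, 2.188500) = -0.979532
  y ← 0.400000 + (0.49/2)·(3.650000 + (-0.979532)) = 1.054265
y(0.49) ≈ 1.0543

1.0543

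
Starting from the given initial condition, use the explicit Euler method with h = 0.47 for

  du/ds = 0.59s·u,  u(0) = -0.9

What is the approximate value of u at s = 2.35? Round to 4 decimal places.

Euler: u_{n+1} = u_n + h·f(s_n, u_n).
s=0.000000, u=-0.900000: f=0.000000 → u ← -0.900000 + 0.47·0.000000 = -0.900000
s=0.470000, u=-0.900000: f=-0.249570 → u ← -0.900000 + 0.47·(-0.249570) = -1.017298
s=0.940000, u=-1.017298: f=-0.564193 → u ← -1.017298 + 0.47·(-0.564193) = -1.282469
s=1.410000, u=-1.282469: f=-1.066886 → u ← -1.282469 + 0.47·(-1.066886) = -1.783905
s=1.880000, u=-1.783905: f=-1.978708 → u ← -1.783905 + 0.47·(-1.978708) = -2.713898
u(2.35) ≈ -2.7139

-2.7139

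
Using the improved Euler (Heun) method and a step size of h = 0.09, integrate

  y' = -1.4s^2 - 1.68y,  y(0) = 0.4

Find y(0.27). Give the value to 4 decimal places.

0.2458

Heun: k1 = f(s_n, y_n); k2 = f(s_n + h, y_n + h·k1); y_{n+1} = y_n + (h/2)·(k1 + k2).
s=0.000000, y=0.400000:
  k1 = f(0.000000, 0.400000) = -0.672000
  k2 = f(0.090000, 0.339520) = -0.581734
  y ← 0.400000 + (0.09/2)·(-0.672000 + (-0.581734)) = 0.343582
s=0.090000, y=0.343582:
  k1 = f(0.090000, 0.343582) = -0.588558
  k2 = f(0.180000, 0.290612) = -0.533588
  y ← 0.343582 + (0.09/2)·(-0.588558 + (-0.533588)) = 0.293085
s=0.180000, y=0.293085:
  k1 = f(0.180000, 0.293085) = -0.537744
  k2 = f(0.270000, 0.244689) = -0.513137
  y ← 0.293085 + (0.09/2)·(-0.537744 + (-0.513137)) = 0.245796
y(0.27) ≈ 0.2458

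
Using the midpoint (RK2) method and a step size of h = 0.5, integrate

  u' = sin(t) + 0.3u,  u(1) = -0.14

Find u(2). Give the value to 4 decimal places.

0.9283

Midpoint: k1 = f(t_n, u_n); k2 = f(t_n + h/2, u_n + (h/2)·k1); u_{n+1} = u_n + h·k2.
t=1.000000, u=-0.140000:
  k1 = f(1.000000, -0.140000) = 0.799471
  k2 = f(1.250000, 0.059868) = 0.966945
  u ← -0.140000 + 0.5·0.966945 = 0.343472
t=1.500000, u=0.343472:
  k1 = f(1.500000, 0.343472) = 1.100537
  k2 = f(1.750000, 0.618607) = 1.169568
  u ← 0.343472 + 0.5·1.169568 = 0.928256
u(2) ≈ 0.9283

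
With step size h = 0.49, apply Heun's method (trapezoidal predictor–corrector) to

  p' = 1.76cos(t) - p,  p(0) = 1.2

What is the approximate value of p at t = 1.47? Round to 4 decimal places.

Heun: k1 = f(t_n, p_n); k2 = f(t_n + h, p_n + h·k1); p_{n+1} = p_n + (h/2)·(k1 + k2).
t=0.000000, p=1.200000:
  k1 = f(0.000000, 1.200000) = 0.560000
  k2 = f(0.490000, 1.474400) = 0.078506
  p ← 1.200000 + (0.49/2)·(0.560000 + 0.078506) = 1.356434
t=0.490000, p=1.356434:
  k1 = f(0.490000, 1.356434) = 0.196472
  k2 = f(0.980000, 1.452705) = -0.472345
  p ← 1.356434 + (0.49/2)·(0.196472 + (-0.472345)) = 1.288845
t=0.980000, p=1.288845:
  k1 = f(0.980000, 1.288845) = -0.308485
  k2 = f(1.470000, 1.137687) = -0.960586
  p ← 1.288845 + (0.49/2)·(-0.308485 + (-0.960586)) = 0.977922
p(1.47) ≈ 0.9779

0.9779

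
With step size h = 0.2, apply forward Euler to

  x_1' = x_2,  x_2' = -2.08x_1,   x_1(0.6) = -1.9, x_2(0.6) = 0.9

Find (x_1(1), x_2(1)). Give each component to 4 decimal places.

Euler on (x_1,x_2): x_1_{n+1} = x_1_n + h·x_1', x_2_{n+1} = x_2_n + h·x_2'.
0.600000: (-1.900000, 0.900000); f=(0.900000, 3.952000) → (-1.720000, 1.690400)
0.800000: (-1.720000, 1.690400); f=(1.690400, 3.577600) → (-1.381920, 2.405920)
(x_1(1), x_2(1)) ≈ (-1.3819, 2.4059)

-1.3819, 2.4059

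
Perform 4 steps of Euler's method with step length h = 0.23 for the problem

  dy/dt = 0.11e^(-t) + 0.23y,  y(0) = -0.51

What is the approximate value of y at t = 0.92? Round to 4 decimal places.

Euler: y_{n+1} = y_n + h·f(t_n, y_n).
t=0.000000, y=-0.510000: f=-0.007300 → y ← -0.510000 + 0.23·(-0.007300) = -0.511679
t=0.230000, y=-0.511679: f=-0.030287 → y ← -0.511679 + 0.23·(-0.030287) = -0.518645
t=0.460000, y=-0.518645: f=-0.049847 → y ← -0.518645 + 0.23·(-0.049847) = -0.530110
t=0.690000, y=-0.530110: f=-0.066752 → y ← -0.530110 + 0.23·(-0.066752) = -0.545463
y(0.92) ≈ -0.5455

-0.5455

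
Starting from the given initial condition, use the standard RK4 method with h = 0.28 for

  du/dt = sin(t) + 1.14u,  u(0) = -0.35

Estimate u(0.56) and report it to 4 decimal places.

RK4: k1 = f(t_n, u_n); k2 = f(t_n + h/2, u_n + (h/2)·k1); k3 = f(t_n + h/2, u_n + (h/2)·k2); k4 = f(t_n + h, u_n + h·k3); u_{n+1} = u_n + (h/6)·(k1 + 2k2 + 2k3 + k4).
t=0.000000, u=-0.350000:
  k1 = f(0.000000, -0.350000) = -0.399000
  k2 = f(0.140000, -0.405860) = -0.323137
  k3 = f(0.140000, -0.395239) = -0.311030
  k4 = f(0.280000, -0.437088) = -0.221925
  u ← -0.350000 + (0.28/6)·(k1 + 2k2 + 2k3 + k4) = -0.438165
t=0.280000, u=-0.438165:
  k1 = f(0.280000, -0.438165) = -0.223153
  k2 = f(0.420000, -0.469407) = -0.127363
  k3 = f(0.420000, -0.455996) = -0.112075
  k4 = f(0.560000, -0.469546) = -0.004097
  u ← -0.438165 + (0.28/6)·(k1 + 2k2 + 2k3 + k4) = -0.471118
u(0.56) ≈ -0.4711

-0.4711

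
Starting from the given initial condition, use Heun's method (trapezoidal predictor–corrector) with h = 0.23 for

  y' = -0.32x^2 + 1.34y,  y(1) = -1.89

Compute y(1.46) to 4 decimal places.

-3.7657

Heun: k1 = f(x_n, y_n); k2 = f(x_n + h, y_n + h·k1); y_{n+1} = y_n + (h/2)·(k1 + k2).
x=1.000000, y=-1.890000:
  k1 = f(1.000000, -1.890000) = -2.852600
  k2 = f(1.230000, -2.546098) = -3.895899
  y ← -1.890000 + (0.23/2)·(-2.852600 + (-3.895899)) = -2.666077
x=1.230000, y=-2.666077:
  k1 = f(1.230000, -2.666077) = -4.056672
  k2 = f(1.460000, -3.599112) = -5.504922
  y ← -2.666077 + (0.23/2)·(-4.056672 + (-5.504922)) = -3.765661
y(1.46) ≈ -3.7657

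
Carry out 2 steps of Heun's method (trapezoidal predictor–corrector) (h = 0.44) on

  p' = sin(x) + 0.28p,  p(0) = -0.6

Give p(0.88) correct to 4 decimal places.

-0.3864

Heun: k1 = f(x_n, p_n); k2 = f(x_n + h, p_n + h·k1); p_{n+1} = p_n + (h/2)·(k1 + k2).
x=0.000000, p=-0.600000:
  k1 = f(0.000000, -0.600000) = -0.168000
  k2 = f(0.440000, -0.673920) = 0.237242
  p ← -0.600000 + (0.44/2)·(-0.168000 + 0.237242) = -0.584767
x=0.440000, p=-0.584767:
  k1 = f(0.440000, -0.584767) = 0.262205
  k2 = f(0.880000, -0.469397) = 0.639308
  p ← -0.584767 + (0.44/2)·(0.262205 + 0.639308) = -0.386434
p(0.88) ≈ -0.3864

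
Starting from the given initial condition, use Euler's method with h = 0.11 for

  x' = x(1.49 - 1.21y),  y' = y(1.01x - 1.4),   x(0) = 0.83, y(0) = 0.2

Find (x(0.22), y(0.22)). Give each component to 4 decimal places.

1.0751, 0.1784

Euler on (x,y): x_{n+1} = x_n + h·x', y_{n+1} = y_n + h·y'.
0.000000: (0.830000, 0.200000); f=(1.035840, -0.112340) → (0.943942, 0.187643)
0.110000: (0.943942, 0.187643); f=(1.192154, -0.083805) → (1.075079, 0.178424)
(x(0.22), y(0.22)) ≈ (1.0751, 0.1784)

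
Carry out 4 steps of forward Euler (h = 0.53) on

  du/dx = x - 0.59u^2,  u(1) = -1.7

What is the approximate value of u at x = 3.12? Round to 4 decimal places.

-6.4161

Euler: u_{n+1} = u_n + h·f(x_n, u_n).
x=1.000000, u=-1.700000: f=-0.705100 → u ← -1.700000 + 0.53·(-0.705100) = -2.073703
x=1.530000, u=-2.073703: f=-1.007144 → u ← -2.073703 + 0.53·(-1.007144) = -2.607489
x=2.060000, u=-2.607489: f=-1.951410 → u ← -2.607489 + 0.53·(-1.951410) = -3.641737
x=2.590000, u=-3.641737: f=-5.234726 → u ← -3.641737 + 0.53·(-5.234726) = -6.416142
u(3.12) ≈ -6.4161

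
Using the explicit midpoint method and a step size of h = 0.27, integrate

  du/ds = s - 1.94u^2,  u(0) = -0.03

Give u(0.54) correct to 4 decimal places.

Midpoint: k1 = f(s_n, u_n); k2 = f(s_n + h/2, u_n + (h/2)·k1); u_{n+1} = u_n + h·k2.
s=0.000000, u=-0.030000:
  k1 = f(0.000000, -0.030000) = -0.001746
  k2 = f(0.135000, -0.030236) = 0.133226
  u ← -0.030000 + 0.27·0.133226 = 0.005971
s=0.270000, u=0.005971:
  k1 = f(0.270000, 0.005971) = 0.269931
  k2 = f(0.405000, 0.042412) = 0.401510
  u ← 0.005971 + 0.27·0.401510 = 0.114379
u(0.54) ≈ 0.1144

0.1144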